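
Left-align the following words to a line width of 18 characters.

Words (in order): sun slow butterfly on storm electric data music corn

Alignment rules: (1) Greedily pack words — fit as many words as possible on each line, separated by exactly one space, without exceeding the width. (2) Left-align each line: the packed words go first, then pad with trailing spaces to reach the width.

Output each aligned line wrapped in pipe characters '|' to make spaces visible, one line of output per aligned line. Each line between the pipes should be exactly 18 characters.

Answer: |sun slow butterfly|
|on storm electric |
|data music corn   |

Derivation:
Line 1: ['sun', 'slow', 'butterfly'] (min_width=18, slack=0)
Line 2: ['on', 'storm', 'electric'] (min_width=17, slack=1)
Line 3: ['data', 'music', 'corn'] (min_width=15, slack=3)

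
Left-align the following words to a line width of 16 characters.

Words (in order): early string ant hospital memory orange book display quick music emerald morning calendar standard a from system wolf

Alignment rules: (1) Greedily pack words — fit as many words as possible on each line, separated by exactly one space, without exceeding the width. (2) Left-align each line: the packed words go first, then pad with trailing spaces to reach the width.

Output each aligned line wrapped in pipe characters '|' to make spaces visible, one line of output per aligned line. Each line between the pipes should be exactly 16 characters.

Line 1: ['early', 'string', 'ant'] (min_width=16, slack=0)
Line 2: ['hospital', 'memory'] (min_width=15, slack=1)
Line 3: ['orange', 'book'] (min_width=11, slack=5)
Line 4: ['display', 'quick'] (min_width=13, slack=3)
Line 5: ['music', 'emerald'] (min_width=13, slack=3)
Line 6: ['morning', 'calendar'] (min_width=16, slack=0)
Line 7: ['standard', 'a', 'from'] (min_width=15, slack=1)
Line 8: ['system', 'wolf'] (min_width=11, slack=5)

Answer: |early string ant|
|hospital memory |
|orange book     |
|display quick   |
|music emerald   |
|morning calendar|
|standard a from |
|system wolf     |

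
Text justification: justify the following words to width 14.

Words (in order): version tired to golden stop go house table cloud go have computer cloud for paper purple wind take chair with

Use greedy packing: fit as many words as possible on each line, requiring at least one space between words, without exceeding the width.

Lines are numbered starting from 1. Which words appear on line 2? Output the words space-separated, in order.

Answer: to golden stop

Derivation:
Line 1: ['version', 'tired'] (min_width=13, slack=1)
Line 2: ['to', 'golden', 'stop'] (min_width=14, slack=0)
Line 3: ['go', 'house', 'table'] (min_width=14, slack=0)
Line 4: ['cloud', 'go', 'have'] (min_width=13, slack=1)
Line 5: ['computer', 'cloud'] (min_width=14, slack=0)
Line 6: ['for', 'paper'] (min_width=9, slack=5)
Line 7: ['purple', 'wind'] (min_width=11, slack=3)
Line 8: ['take', 'chair'] (min_width=10, slack=4)
Line 9: ['with'] (min_width=4, slack=10)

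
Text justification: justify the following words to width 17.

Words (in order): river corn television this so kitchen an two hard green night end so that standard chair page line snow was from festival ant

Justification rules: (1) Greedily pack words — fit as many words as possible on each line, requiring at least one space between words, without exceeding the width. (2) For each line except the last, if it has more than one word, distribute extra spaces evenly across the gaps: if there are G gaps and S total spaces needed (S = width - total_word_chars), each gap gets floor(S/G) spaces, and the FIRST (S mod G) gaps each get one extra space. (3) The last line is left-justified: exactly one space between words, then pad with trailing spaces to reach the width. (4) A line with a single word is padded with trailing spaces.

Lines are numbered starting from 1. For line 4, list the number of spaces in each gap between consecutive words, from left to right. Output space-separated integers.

Line 1: ['river', 'corn'] (min_width=10, slack=7)
Line 2: ['television', 'this'] (min_width=15, slack=2)
Line 3: ['so', 'kitchen', 'an', 'two'] (min_width=17, slack=0)
Line 4: ['hard', 'green', 'night'] (min_width=16, slack=1)
Line 5: ['end', 'so', 'that'] (min_width=11, slack=6)
Line 6: ['standard', 'chair'] (min_width=14, slack=3)
Line 7: ['page', 'line', 'snow'] (min_width=14, slack=3)
Line 8: ['was', 'from', 'festival'] (min_width=17, slack=0)
Line 9: ['ant'] (min_width=3, slack=14)

Answer: 2 1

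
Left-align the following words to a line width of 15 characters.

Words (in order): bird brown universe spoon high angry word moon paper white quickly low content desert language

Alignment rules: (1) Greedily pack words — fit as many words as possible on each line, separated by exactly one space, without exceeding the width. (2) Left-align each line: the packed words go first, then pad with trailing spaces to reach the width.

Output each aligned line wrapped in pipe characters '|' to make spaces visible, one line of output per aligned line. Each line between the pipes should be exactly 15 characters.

Answer: |bird brown     |
|universe spoon |
|high angry word|
|moon paper     |
|white quickly  |
|low content    |
|desert language|

Derivation:
Line 1: ['bird', 'brown'] (min_width=10, slack=5)
Line 2: ['universe', 'spoon'] (min_width=14, slack=1)
Line 3: ['high', 'angry', 'word'] (min_width=15, slack=0)
Line 4: ['moon', 'paper'] (min_width=10, slack=5)
Line 5: ['white', 'quickly'] (min_width=13, slack=2)
Line 6: ['low', 'content'] (min_width=11, slack=4)
Line 7: ['desert', 'language'] (min_width=15, slack=0)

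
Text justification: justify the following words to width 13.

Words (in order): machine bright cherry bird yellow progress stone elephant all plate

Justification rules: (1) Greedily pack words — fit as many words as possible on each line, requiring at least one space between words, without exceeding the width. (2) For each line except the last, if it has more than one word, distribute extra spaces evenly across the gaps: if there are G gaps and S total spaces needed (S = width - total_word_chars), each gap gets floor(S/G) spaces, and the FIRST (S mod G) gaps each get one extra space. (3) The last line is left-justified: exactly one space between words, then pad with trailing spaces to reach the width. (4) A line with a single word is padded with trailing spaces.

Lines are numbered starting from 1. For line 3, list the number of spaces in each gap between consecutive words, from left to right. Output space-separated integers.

Answer: 3

Derivation:
Line 1: ['machine'] (min_width=7, slack=6)
Line 2: ['bright', 'cherry'] (min_width=13, slack=0)
Line 3: ['bird', 'yellow'] (min_width=11, slack=2)
Line 4: ['progress'] (min_width=8, slack=5)
Line 5: ['stone'] (min_width=5, slack=8)
Line 6: ['elephant', 'all'] (min_width=12, slack=1)
Line 7: ['plate'] (min_width=5, slack=8)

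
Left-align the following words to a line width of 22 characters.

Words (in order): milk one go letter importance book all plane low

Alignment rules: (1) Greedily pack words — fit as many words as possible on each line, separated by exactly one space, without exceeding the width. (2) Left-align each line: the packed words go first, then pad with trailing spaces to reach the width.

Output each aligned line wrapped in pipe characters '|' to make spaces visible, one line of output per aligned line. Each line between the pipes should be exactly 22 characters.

Line 1: ['milk', 'one', 'go', 'letter'] (min_width=18, slack=4)
Line 2: ['importance', 'book', 'all'] (min_width=19, slack=3)
Line 3: ['plane', 'low'] (min_width=9, slack=13)

Answer: |milk one go letter    |
|importance book all   |
|plane low             |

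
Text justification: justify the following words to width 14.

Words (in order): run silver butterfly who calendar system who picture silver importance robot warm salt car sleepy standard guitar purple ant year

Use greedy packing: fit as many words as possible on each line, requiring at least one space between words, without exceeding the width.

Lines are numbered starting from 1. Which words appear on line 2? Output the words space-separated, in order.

Line 1: ['run', 'silver'] (min_width=10, slack=4)
Line 2: ['butterfly', 'who'] (min_width=13, slack=1)
Line 3: ['calendar'] (min_width=8, slack=6)
Line 4: ['system', 'who'] (min_width=10, slack=4)
Line 5: ['picture', 'silver'] (min_width=14, slack=0)
Line 6: ['importance'] (min_width=10, slack=4)
Line 7: ['robot', 'warm'] (min_width=10, slack=4)
Line 8: ['salt', 'car'] (min_width=8, slack=6)
Line 9: ['sleepy'] (min_width=6, slack=8)
Line 10: ['standard'] (min_width=8, slack=6)
Line 11: ['guitar', 'purple'] (min_width=13, slack=1)
Line 12: ['ant', 'year'] (min_width=8, slack=6)

Answer: butterfly who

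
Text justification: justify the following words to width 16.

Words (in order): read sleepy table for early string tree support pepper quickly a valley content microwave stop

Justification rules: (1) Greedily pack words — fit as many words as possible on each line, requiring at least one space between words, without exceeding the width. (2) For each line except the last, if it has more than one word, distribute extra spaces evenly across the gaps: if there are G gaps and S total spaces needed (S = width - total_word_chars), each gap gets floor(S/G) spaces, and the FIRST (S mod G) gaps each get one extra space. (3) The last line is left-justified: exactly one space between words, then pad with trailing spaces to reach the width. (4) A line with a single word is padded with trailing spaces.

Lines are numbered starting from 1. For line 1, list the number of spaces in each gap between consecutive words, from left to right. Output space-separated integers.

Line 1: ['read', 'sleepy'] (min_width=11, slack=5)
Line 2: ['table', 'for', 'early'] (min_width=15, slack=1)
Line 3: ['string', 'tree'] (min_width=11, slack=5)
Line 4: ['support', 'pepper'] (min_width=14, slack=2)
Line 5: ['quickly', 'a', 'valley'] (min_width=16, slack=0)
Line 6: ['content'] (min_width=7, slack=9)
Line 7: ['microwave', 'stop'] (min_width=14, slack=2)

Answer: 6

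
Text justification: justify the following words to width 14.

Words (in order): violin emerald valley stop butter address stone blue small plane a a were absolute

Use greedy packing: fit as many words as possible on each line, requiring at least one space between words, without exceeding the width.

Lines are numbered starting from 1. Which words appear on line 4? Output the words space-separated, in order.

Answer: stone blue

Derivation:
Line 1: ['violin', 'emerald'] (min_width=14, slack=0)
Line 2: ['valley', 'stop'] (min_width=11, slack=3)
Line 3: ['butter', 'address'] (min_width=14, slack=0)
Line 4: ['stone', 'blue'] (min_width=10, slack=4)
Line 5: ['small', 'plane', 'a'] (min_width=13, slack=1)
Line 6: ['a', 'were'] (min_width=6, slack=8)
Line 7: ['absolute'] (min_width=8, slack=6)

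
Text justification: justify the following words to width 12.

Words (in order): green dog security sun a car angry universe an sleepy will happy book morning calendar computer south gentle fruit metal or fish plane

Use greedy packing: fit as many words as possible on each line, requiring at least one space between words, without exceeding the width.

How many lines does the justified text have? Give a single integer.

Answer: 13

Derivation:
Line 1: ['green', 'dog'] (min_width=9, slack=3)
Line 2: ['security', 'sun'] (min_width=12, slack=0)
Line 3: ['a', 'car', 'angry'] (min_width=11, slack=1)
Line 4: ['universe', 'an'] (min_width=11, slack=1)
Line 5: ['sleepy', 'will'] (min_width=11, slack=1)
Line 6: ['happy', 'book'] (min_width=10, slack=2)
Line 7: ['morning'] (min_width=7, slack=5)
Line 8: ['calendar'] (min_width=8, slack=4)
Line 9: ['computer'] (min_width=8, slack=4)
Line 10: ['south', 'gentle'] (min_width=12, slack=0)
Line 11: ['fruit', 'metal'] (min_width=11, slack=1)
Line 12: ['or', 'fish'] (min_width=7, slack=5)
Line 13: ['plane'] (min_width=5, slack=7)
Total lines: 13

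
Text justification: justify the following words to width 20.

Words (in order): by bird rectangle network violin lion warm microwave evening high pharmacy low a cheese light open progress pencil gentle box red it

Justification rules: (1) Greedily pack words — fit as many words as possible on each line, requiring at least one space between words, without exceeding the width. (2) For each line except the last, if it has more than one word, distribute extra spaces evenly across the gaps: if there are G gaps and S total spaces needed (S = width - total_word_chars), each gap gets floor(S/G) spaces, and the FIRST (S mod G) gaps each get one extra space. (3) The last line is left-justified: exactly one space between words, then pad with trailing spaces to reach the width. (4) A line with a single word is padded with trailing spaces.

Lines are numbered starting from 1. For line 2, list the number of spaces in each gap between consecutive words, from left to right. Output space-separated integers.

Answer: 2 1

Derivation:
Line 1: ['by', 'bird', 'rectangle'] (min_width=17, slack=3)
Line 2: ['network', 'violin', 'lion'] (min_width=19, slack=1)
Line 3: ['warm', 'microwave'] (min_width=14, slack=6)
Line 4: ['evening', 'high'] (min_width=12, slack=8)
Line 5: ['pharmacy', 'low', 'a'] (min_width=14, slack=6)
Line 6: ['cheese', 'light', 'open'] (min_width=17, slack=3)
Line 7: ['progress', 'pencil'] (min_width=15, slack=5)
Line 8: ['gentle', 'box', 'red', 'it'] (min_width=17, slack=3)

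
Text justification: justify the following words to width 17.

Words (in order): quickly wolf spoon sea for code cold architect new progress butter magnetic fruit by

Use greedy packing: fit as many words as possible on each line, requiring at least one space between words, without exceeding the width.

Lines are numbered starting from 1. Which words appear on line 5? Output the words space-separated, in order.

Line 1: ['quickly', 'wolf'] (min_width=12, slack=5)
Line 2: ['spoon', 'sea', 'for'] (min_width=13, slack=4)
Line 3: ['code', 'cold'] (min_width=9, slack=8)
Line 4: ['architect', 'new'] (min_width=13, slack=4)
Line 5: ['progress', 'butter'] (min_width=15, slack=2)
Line 6: ['magnetic', 'fruit', 'by'] (min_width=17, slack=0)

Answer: progress butter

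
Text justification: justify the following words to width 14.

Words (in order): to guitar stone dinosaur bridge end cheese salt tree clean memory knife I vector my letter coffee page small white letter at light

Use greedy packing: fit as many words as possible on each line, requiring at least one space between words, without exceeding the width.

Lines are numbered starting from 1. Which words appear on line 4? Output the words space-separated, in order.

Answer: cheese salt

Derivation:
Line 1: ['to', 'guitar'] (min_width=9, slack=5)
Line 2: ['stone', 'dinosaur'] (min_width=14, slack=0)
Line 3: ['bridge', 'end'] (min_width=10, slack=4)
Line 4: ['cheese', 'salt'] (min_width=11, slack=3)
Line 5: ['tree', 'clean'] (min_width=10, slack=4)
Line 6: ['memory', 'knife', 'I'] (min_width=14, slack=0)
Line 7: ['vector', 'my'] (min_width=9, slack=5)
Line 8: ['letter', 'coffee'] (min_width=13, slack=1)
Line 9: ['page', 'small'] (min_width=10, slack=4)
Line 10: ['white', 'letter'] (min_width=12, slack=2)
Line 11: ['at', 'light'] (min_width=8, slack=6)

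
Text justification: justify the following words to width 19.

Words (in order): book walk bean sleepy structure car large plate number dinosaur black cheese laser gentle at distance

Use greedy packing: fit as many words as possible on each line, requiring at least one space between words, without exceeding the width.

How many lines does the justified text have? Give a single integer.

Answer: 6

Derivation:
Line 1: ['book', 'walk', 'bean'] (min_width=14, slack=5)
Line 2: ['sleepy', 'structure'] (min_width=16, slack=3)
Line 3: ['car', 'large', 'plate'] (min_width=15, slack=4)
Line 4: ['number', 'dinosaur'] (min_width=15, slack=4)
Line 5: ['black', 'cheese', 'laser'] (min_width=18, slack=1)
Line 6: ['gentle', 'at', 'distance'] (min_width=18, slack=1)
Total lines: 6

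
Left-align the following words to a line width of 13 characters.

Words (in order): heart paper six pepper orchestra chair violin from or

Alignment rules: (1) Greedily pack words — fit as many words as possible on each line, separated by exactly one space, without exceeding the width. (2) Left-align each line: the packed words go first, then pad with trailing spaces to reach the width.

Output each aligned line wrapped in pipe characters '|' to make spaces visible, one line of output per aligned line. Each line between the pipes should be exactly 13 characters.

Line 1: ['heart', 'paper'] (min_width=11, slack=2)
Line 2: ['six', 'pepper'] (min_width=10, slack=3)
Line 3: ['orchestra'] (min_width=9, slack=4)
Line 4: ['chair', 'violin'] (min_width=12, slack=1)
Line 5: ['from', 'or'] (min_width=7, slack=6)

Answer: |heart paper  |
|six pepper   |
|orchestra    |
|chair violin |
|from or      |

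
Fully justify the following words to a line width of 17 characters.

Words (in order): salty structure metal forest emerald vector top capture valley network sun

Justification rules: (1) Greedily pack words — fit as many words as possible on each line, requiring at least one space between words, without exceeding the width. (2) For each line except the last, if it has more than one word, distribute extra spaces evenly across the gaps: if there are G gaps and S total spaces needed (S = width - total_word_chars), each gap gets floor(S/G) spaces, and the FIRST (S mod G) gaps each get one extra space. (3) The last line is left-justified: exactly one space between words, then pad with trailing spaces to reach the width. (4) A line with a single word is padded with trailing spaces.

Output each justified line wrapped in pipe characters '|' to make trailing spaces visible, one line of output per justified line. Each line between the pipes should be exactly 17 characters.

Line 1: ['salty', 'structure'] (min_width=15, slack=2)
Line 2: ['metal', 'forest'] (min_width=12, slack=5)
Line 3: ['emerald', 'vector'] (min_width=14, slack=3)
Line 4: ['top', 'capture'] (min_width=11, slack=6)
Line 5: ['valley', 'network'] (min_width=14, slack=3)
Line 6: ['sun'] (min_width=3, slack=14)

Answer: |salty   structure|
|metal      forest|
|emerald    vector|
|top       capture|
|valley    network|
|sun              |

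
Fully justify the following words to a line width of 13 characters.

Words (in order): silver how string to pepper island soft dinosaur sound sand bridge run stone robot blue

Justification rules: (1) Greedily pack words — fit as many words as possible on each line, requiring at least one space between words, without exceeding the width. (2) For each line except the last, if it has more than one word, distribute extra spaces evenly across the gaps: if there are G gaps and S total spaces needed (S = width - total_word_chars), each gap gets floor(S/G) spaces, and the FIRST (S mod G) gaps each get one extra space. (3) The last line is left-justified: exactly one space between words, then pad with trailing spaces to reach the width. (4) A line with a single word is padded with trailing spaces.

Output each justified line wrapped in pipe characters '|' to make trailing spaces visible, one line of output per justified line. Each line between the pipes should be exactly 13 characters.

Answer: |silver    how|
|string     to|
|pepper island|
|soft dinosaur|
|sound    sand|
|bridge    run|
|stone   robot|
|blue         |

Derivation:
Line 1: ['silver', 'how'] (min_width=10, slack=3)
Line 2: ['string', 'to'] (min_width=9, slack=4)
Line 3: ['pepper', 'island'] (min_width=13, slack=0)
Line 4: ['soft', 'dinosaur'] (min_width=13, slack=0)
Line 5: ['sound', 'sand'] (min_width=10, slack=3)
Line 6: ['bridge', 'run'] (min_width=10, slack=3)
Line 7: ['stone', 'robot'] (min_width=11, slack=2)
Line 8: ['blue'] (min_width=4, slack=9)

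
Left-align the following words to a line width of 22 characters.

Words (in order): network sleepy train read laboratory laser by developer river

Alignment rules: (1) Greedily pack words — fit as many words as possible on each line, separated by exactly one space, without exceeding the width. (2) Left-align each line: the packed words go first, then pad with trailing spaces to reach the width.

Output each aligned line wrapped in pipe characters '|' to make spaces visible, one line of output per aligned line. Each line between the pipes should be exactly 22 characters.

Answer: |network sleepy train  |
|read laboratory laser |
|by developer river    |

Derivation:
Line 1: ['network', 'sleepy', 'train'] (min_width=20, slack=2)
Line 2: ['read', 'laboratory', 'laser'] (min_width=21, slack=1)
Line 3: ['by', 'developer', 'river'] (min_width=18, slack=4)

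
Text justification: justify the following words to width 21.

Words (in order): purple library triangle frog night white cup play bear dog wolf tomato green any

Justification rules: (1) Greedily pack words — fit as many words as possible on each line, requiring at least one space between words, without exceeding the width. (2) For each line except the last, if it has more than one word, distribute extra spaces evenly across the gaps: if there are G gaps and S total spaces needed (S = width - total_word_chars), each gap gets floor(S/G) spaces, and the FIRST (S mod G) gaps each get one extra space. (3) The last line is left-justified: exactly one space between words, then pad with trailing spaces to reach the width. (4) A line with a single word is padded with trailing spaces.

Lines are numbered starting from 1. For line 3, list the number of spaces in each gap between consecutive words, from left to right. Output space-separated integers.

Line 1: ['purple', 'library'] (min_width=14, slack=7)
Line 2: ['triangle', 'frog', 'night'] (min_width=19, slack=2)
Line 3: ['white', 'cup', 'play', 'bear'] (min_width=19, slack=2)
Line 4: ['dog', 'wolf', 'tomato', 'green'] (min_width=21, slack=0)
Line 5: ['any'] (min_width=3, slack=18)

Answer: 2 2 1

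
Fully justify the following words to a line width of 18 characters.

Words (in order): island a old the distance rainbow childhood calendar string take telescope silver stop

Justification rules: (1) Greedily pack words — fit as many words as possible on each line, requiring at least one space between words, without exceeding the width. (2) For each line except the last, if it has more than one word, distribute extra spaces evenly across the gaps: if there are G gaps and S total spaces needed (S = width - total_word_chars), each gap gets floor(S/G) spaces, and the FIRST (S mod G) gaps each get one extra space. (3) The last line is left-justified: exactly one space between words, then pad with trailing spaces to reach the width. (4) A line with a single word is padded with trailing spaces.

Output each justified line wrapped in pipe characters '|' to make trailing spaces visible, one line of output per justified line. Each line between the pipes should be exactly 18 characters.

Line 1: ['island', 'a', 'old', 'the'] (min_width=16, slack=2)
Line 2: ['distance', 'rainbow'] (min_width=16, slack=2)
Line 3: ['childhood', 'calendar'] (min_width=18, slack=0)
Line 4: ['string', 'take'] (min_width=11, slack=7)
Line 5: ['telescope', 'silver'] (min_width=16, slack=2)
Line 6: ['stop'] (min_width=4, slack=14)

Answer: |island  a  old the|
|distance   rainbow|
|childhood calendar|
|string        take|
|telescope   silver|
|stop              |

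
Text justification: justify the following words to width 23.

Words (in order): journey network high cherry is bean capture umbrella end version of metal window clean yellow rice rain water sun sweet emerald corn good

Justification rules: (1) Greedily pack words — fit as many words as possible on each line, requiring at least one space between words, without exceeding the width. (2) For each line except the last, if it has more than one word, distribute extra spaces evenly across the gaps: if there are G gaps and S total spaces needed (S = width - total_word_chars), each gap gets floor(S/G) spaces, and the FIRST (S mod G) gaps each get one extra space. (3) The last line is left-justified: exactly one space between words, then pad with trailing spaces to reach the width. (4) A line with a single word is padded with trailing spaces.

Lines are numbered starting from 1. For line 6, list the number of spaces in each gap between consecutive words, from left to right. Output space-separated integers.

Answer: 2 1 1

Derivation:
Line 1: ['journey', 'network', 'high'] (min_width=20, slack=3)
Line 2: ['cherry', 'is', 'bean', 'capture'] (min_width=22, slack=1)
Line 3: ['umbrella', 'end', 'version', 'of'] (min_width=23, slack=0)
Line 4: ['metal', 'window', 'clean'] (min_width=18, slack=5)
Line 5: ['yellow', 'rice', 'rain', 'water'] (min_width=22, slack=1)
Line 6: ['sun', 'sweet', 'emerald', 'corn'] (min_width=22, slack=1)
Line 7: ['good'] (min_width=4, slack=19)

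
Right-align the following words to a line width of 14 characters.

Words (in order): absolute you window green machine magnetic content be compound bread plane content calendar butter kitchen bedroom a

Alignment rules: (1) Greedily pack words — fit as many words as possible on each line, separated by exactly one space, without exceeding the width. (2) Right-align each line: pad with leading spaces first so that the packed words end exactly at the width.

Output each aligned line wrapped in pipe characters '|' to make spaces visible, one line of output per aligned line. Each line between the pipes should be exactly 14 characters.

Answer: |  absolute you|
|  window green|
|       machine|
|      magnetic|
|    content be|
|compound bread|
| plane content|
|      calendar|
|butter kitchen|
|     bedroom a|

Derivation:
Line 1: ['absolute', 'you'] (min_width=12, slack=2)
Line 2: ['window', 'green'] (min_width=12, slack=2)
Line 3: ['machine'] (min_width=7, slack=7)
Line 4: ['magnetic'] (min_width=8, slack=6)
Line 5: ['content', 'be'] (min_width=10, slack=4)
Line 6: ['compound', 'bread'] (min_width=14, slack=0)
Line 7: ['plane', 'content'] (min_width=13, slack=1)
Line 8: ['calendar'] (min_width=8, slack=6)
Line 9: ['butter', 'kitchen'] (min_width=14, slack=0)
Line 10: ['bedroom', 'a'] (min_width=9, slack=5)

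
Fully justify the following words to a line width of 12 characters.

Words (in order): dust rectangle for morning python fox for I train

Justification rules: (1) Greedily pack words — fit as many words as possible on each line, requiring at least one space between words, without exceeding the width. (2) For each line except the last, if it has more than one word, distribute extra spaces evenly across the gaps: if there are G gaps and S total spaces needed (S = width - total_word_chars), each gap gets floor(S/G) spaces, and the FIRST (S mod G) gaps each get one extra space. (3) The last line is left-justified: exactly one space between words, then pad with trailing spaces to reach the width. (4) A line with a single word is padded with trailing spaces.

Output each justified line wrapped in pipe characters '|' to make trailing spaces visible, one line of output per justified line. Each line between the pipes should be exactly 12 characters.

Line 1: ['dust'] (min_width=4, slack=8)
Line 2: ['rectangle'] (min_width=9, slack=3)
Line 3: ['for', 'morning'] (min_width=11, slack=1)
Line 4: ['python', 'fox'] (min_width=10, slack=2)
Line 5: ['for', 'I', 'train'] (min_width=11, slack=1)

Answer: |dust        |
|rectangle   |
|for  morning|
|python   fox|
|for I train |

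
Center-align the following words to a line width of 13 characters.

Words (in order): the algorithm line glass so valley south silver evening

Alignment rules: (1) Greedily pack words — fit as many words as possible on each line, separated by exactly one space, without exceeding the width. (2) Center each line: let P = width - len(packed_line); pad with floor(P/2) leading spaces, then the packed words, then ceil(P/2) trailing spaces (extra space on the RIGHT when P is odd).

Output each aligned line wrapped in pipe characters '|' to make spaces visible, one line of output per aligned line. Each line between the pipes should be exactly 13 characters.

Answer: |the algorithm|
|line glass so|
|valley south |
|   silver    |
|   evening   |

Derivation:
Line 1: ['the', 'algorithm'] (min_width=13, slack=0)
Line 2: ['line', 'glass', 'so'] (min_width=13, slack=0)
Line 3: ['valley', 'south'] (min_width=12, slack=1)
Line 4: ['silver'] (min_width=6, slack=7)
Line 5: ['evening'] (min_width=7, slack=6)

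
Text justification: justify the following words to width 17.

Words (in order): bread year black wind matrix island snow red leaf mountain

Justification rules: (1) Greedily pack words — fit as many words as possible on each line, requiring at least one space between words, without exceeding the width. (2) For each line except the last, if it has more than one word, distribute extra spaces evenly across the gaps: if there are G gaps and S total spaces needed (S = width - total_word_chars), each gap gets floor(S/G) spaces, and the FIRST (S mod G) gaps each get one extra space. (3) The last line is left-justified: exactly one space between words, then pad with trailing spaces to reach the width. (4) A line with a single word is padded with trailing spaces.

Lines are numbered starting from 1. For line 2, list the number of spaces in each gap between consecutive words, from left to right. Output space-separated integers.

Answer: 7

Derivation:
Line 1: ['bread', 'year', 'black'] (min_width=16, slack=1)
Line 2: ['wind', 'matrix'] (min_width=11, slack=6)
Line 3: ['island', 'snow', 'red'] (min_width=15, slack=2)
Line 4: ['leaf', 'mountain'] (min_width=13, slack=4)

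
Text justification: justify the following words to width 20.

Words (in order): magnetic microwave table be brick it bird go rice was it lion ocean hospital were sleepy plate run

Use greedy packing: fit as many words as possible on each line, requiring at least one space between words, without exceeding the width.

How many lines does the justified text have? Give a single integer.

Answer: 6

Derivation:
Line 1: ['magnetic', 'microwave'] (min_width=18, slack=2)
Line 2: ['table', 'be', 'brick', 'it'] (min_width=17, slack=3)
Line 3: ['bird', 'go', 'rice', 'was', 'it'] (min_width=19, slack=1)
Line 4: ['lion', 'ocean', 'hospital'] (min_width=19, slack=1)
Line 5: ['were', 'sleepy', 'plate'] (min_width=17, slack=3)
Line 6: ['run'] (min_width=3, slack=17)
Total lines: 6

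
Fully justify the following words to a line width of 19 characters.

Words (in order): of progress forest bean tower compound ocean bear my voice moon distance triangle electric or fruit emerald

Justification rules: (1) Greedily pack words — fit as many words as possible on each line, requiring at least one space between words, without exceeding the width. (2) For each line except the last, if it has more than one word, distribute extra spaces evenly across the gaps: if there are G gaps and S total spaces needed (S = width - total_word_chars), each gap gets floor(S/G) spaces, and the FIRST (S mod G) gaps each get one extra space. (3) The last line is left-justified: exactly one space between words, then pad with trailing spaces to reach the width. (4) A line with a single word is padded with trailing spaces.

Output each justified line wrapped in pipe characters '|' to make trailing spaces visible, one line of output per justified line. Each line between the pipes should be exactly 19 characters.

Answer: |of  progress forest|
|bean tower compound|
|ocean bear my voice|
|moon       distance|
|triangle   electric|
|or fruit emerald   |

Derivation:
Line 1: ['of', 'progress', 'forest'] (min_width=18, slack=1)
Line 2: ['bean', 'tower', 'compound'] (min_width=19, slack=0)
Line 3: ['ocean', 'bear', 'my', 'voice'] (min_width=19, slack=0)
Line 4: ['moon', 'distance'] (min_width=13, slack=6)
Line 5: ['triangle', 'electric'] (min_width=17, slack=2)
Line 6: ['or', 'fruit', 'emerald'] (min_width=16, slack=3)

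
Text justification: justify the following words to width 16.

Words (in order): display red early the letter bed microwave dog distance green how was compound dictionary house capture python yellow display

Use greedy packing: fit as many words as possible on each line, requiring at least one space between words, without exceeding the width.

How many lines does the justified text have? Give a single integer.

Line 1: ['display', 'red'] (min_width=11, slack=5)
Line 2: ['early', 'the', 'letter'] (min_width=16, slack=0)
Line 3: ['bed', 'microwave'] (min_width=13, slack=3)
Line 4: ['dog', 'distance'] (min_width=12, slack=4)
Line 5: ['green', 'how', 'was'] (min_width=13, slack=3)
Line 6: ['compound'] (min_width=8, slack=8)
Line 7: ['dictionary', 'house'] (min_width=16, slack=0)
Line 8: ['capture', 'python'] (min_width=14, slack=2)
Line 9: ['yellow', 'display'] (min_width=14, slack=2)
Total lines: 9

Answer: 9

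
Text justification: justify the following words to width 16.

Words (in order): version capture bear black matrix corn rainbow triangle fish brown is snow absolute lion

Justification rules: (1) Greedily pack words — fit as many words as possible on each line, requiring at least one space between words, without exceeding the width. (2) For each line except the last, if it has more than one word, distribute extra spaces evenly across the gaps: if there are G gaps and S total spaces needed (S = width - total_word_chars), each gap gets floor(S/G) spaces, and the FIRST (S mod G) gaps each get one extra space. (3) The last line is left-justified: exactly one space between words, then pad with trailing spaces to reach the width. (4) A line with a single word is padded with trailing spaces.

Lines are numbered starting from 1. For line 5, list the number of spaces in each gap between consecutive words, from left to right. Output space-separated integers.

Answer: 3 2

Derivation:
Line 1: ['version', 'capture'] (min_width=15, slack=1)
Line 2: ['bear', 'black'] (min_width=10, slack=6)
Line 3: ['matrix', 'corn'] (min_width=11, slack=5)
Line 4: ['rainbow', 'triangle'] (min_width=16, slack=0)
Line 5: ['fish', 'brown', 'is'] (min_width=13, slack=3)
Line 6: ['snow', 'absolute'] (min_width=13, slack=3)
Line 7: ['lion'] (min_width=4, slack=12)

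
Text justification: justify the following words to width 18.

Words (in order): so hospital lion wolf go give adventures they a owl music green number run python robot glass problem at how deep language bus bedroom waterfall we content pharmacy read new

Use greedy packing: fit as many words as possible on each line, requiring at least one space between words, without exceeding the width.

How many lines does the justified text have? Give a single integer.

Line 1: ['so', 'hospital', 'lion'] (min_width=16, slack=2)
Line 2: ['wolf', 'go', 'give'] (min_width=12, slack=6)
Line 3: ['adventures', 'they', 'a'] (min_width=17, slack=1)
Line 4: ['owl', 'music', 'green'] (min_width=15, slack=3)
Line 5: ['number', 'run', 'python'] (min_width=17, slack=1)
Line 6: ['robot', 'glass'] (min_width=11, slack=7)
Line 7: ['problem', 'at', 'how'] (min_width=14, slack=4)
Line 8: ['deep', 'language', 'bus'] (min_width=17, slack=1)
Line 9: ['bedroom', 'waterfall'] (min_width=17, slack=1)
Line 10: ['we', 'content'] (min_width=10, slack=8)
Line 11: ['pharmacy', 'read', 'new'] (min_width=17, slack=1)
Total lines: 11

Answer: 11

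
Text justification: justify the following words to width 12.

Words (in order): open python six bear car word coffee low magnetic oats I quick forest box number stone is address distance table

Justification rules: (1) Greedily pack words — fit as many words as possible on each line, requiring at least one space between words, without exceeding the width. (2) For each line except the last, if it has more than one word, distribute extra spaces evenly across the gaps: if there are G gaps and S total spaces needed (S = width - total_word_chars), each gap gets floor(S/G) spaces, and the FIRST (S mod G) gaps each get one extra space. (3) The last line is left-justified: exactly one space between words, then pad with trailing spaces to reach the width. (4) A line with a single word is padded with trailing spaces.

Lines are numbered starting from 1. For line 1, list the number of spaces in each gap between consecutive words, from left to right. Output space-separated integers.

Line 1: ['open', 'python'] (min_width=11, slack=1)
Line 2: ['six', 'bear', 'car'] (min_width=12, slack=0)
Line 3: ['word', 'coffee'] (min_width=11, slack=1)
Line 4: ['low', 'magnetic'] (min_width=12, slack=0)
Line 5: ['oats', 'I', 'quick'] (min_width=12, slack=0)
Line 6: ['forest', 'box'] (min_width=10, slack=2)
Line 7: ['number', 'stone'] (min_width=12, slack=0)
Line 8: ['is', 'address'] (min_width=10, slack=2)
Line 9: ['distance'] (min_width=8, slack=4)
Line 10: ['table'] (min_width=5, slack=7)

Answer: 2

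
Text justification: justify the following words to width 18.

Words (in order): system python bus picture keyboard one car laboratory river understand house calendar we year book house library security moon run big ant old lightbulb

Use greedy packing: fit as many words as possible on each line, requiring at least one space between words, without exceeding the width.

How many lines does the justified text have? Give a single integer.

Line 1: ['system', 'python', 'bus'] (min_width=17, slack=1)
Line 2: ['picture', 'keyboard'] (min_width=16, slack=2)
Line 3: ['one', 'car', 'laboratory'] (min_width=18, slack=0)
Line 4: ['river', 'understand'] (min_width=16, slack=2)
Line 5: ['house', 'calendar', 'we'] (min_width=17, slack=1)
Line 6: ['year', 'book', 'house'] (min_width=15, slack=3)
Line 7: ['library', 'security'] (min_width=16, slack=2)
Line 8: ['moon', 'run', 'big', 'ant'] (min_width=16, slack=2)
Line 9: ['old', 'lightbulb'] (min_width=13, slack=5)
Total lines: 9

Answer: 9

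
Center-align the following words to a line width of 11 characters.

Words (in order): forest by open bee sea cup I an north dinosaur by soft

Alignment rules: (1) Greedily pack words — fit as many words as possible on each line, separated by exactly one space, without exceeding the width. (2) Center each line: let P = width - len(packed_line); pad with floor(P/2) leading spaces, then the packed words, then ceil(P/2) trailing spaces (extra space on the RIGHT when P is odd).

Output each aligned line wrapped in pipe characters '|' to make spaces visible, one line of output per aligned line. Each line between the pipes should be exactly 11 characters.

Answer: | forest by |
| open bee  |
| sea cup I |
| an north  |
|dinosaur by|
|   soft    |

Derivation:
Line 1: ['forest', 'by'] (min_width=9, slack=2)
Line 2: ['open', 'bee'] (min_width=8, slack=3)
Line 3: ['sea', 'cup', 'I'] (min_width=9, slack=2)
Line 4: ['an', 'north'] (min_width=8, slack=3)
Line 5: ['dinosaur', 'by'] (min_width=11, slack=0)
Line 6: ['soft'] (min_width=4, slack=7)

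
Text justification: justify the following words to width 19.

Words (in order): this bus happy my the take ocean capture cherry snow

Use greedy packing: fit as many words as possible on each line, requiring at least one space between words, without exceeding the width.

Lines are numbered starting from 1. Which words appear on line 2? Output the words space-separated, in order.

Line 1: ['this', 'bus', 'happy', 'my'] (min_width=17, slack=2)
Line 2: ['the', 'take', 'ocean'] (min_width=14, slack=5)
Line 3: ['capture', 'cherry', 'snow'] (min_width=19, slack=0)

Answer: the take ocean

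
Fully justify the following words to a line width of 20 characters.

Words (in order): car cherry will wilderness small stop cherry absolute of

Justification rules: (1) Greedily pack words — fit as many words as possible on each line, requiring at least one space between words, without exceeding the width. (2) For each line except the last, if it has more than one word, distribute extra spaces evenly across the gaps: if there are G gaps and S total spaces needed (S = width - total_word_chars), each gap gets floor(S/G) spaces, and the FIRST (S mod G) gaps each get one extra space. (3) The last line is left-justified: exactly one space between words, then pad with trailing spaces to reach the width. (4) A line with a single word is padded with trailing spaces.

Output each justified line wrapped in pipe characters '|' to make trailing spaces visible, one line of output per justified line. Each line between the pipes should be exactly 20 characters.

Answer: |car    cherry   will|
|wilderness     small|
|stop cherry absolute|
|of                  |

Derivation:
Line 1: ['car', 'cherry', 'will'] (min_width=15, slack=5)
Line 2: ['wilderness', 'small'] (min_width=16, slack=4)
Line 3: ['stop', 'cherry', 'absolute'] (min_width=20, slack=0)
Line 4: ['of'] (min_width=2, slack=18)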